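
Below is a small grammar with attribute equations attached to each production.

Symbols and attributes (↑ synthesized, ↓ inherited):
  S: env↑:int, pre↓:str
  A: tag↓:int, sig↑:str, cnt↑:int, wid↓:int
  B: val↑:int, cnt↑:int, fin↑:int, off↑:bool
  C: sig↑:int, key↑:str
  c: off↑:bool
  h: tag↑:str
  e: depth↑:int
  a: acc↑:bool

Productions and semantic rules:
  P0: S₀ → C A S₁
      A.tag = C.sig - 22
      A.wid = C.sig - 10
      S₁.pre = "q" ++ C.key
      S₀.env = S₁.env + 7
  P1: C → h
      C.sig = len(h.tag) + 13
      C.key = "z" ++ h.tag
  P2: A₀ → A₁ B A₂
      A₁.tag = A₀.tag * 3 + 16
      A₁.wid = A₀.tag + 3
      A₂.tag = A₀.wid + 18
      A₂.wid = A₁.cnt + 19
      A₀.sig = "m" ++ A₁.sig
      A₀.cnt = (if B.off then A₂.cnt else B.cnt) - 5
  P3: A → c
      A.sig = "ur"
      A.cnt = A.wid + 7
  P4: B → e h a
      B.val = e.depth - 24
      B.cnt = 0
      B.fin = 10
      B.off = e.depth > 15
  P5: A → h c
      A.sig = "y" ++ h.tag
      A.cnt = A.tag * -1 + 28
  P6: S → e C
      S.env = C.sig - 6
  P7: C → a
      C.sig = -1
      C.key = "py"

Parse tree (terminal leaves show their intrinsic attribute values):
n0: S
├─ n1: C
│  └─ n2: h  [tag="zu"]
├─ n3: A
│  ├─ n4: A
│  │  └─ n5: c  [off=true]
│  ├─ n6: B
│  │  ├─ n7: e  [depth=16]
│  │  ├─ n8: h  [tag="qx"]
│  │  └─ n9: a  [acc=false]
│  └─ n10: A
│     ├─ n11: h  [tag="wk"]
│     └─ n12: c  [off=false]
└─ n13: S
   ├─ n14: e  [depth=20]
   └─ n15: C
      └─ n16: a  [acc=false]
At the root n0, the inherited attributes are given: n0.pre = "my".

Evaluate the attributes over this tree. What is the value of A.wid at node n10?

22

1. n0.pre = "my"  [given at root]
2. n2.tag = "zu"  [terminal]
3. n1.sig = 15  [len(h.tag) + 13]
4. n1.key = "zzu"  ["z" ++ h.tag]
5. n3.tag = -7  [C.sig - 22]
6. n3.wid = 5  [C.sig - 10]
7. n4.tag = -5  [A₀.tag * 3 + 16]
8. n4.wid = -4  [A₀.tag + 3]
9. n5.off = true  [terminal]
10. n4.sig = "ur"  ["ur"]
11. n4.cnt = 3  [A.wid + 7]
12. n7.depth = 16  [terminal]
13. n8.tag = "qx"  [terminal]
14. n9.acc = false  [terminal]
15. n6.val = -8  [e.depth - 24]
16. n6.cnt = 0  [0]
17. n6.fin = 10  [10]
18. n6.off = true  [e.depth > 15]
19. n10.tag = 23  [A₀.wid + 18]
20. n10.wid = 22  [A₁.cnt + 19]
21. n11.tag = "wk"  [terminal]
22. n12.off = false  [terminal]
23. n10.sig = "ywk"  ["y" ++ h.tag]
24. n10.cnt = 5  [A.tag * -1 + 28]
25. n3.sig = "mur"  ["m" ++ A₁.sig]
26. n3.cnt = 0  [(if B.off then A₂.cnt else B.cnt) - 5]
27. n13.pre = "qzzu"  ["q" ++ C.key]
28. n14.depth = 20  [terminal]
29. n16.acc = false  [terminal]
30. n15.sig = -1  [-1]
31. n15.key = "py"  ["py"]
32. n13.env = -7  [C.sig - 6]
33. n0.env = 0  [S₁.env + 7]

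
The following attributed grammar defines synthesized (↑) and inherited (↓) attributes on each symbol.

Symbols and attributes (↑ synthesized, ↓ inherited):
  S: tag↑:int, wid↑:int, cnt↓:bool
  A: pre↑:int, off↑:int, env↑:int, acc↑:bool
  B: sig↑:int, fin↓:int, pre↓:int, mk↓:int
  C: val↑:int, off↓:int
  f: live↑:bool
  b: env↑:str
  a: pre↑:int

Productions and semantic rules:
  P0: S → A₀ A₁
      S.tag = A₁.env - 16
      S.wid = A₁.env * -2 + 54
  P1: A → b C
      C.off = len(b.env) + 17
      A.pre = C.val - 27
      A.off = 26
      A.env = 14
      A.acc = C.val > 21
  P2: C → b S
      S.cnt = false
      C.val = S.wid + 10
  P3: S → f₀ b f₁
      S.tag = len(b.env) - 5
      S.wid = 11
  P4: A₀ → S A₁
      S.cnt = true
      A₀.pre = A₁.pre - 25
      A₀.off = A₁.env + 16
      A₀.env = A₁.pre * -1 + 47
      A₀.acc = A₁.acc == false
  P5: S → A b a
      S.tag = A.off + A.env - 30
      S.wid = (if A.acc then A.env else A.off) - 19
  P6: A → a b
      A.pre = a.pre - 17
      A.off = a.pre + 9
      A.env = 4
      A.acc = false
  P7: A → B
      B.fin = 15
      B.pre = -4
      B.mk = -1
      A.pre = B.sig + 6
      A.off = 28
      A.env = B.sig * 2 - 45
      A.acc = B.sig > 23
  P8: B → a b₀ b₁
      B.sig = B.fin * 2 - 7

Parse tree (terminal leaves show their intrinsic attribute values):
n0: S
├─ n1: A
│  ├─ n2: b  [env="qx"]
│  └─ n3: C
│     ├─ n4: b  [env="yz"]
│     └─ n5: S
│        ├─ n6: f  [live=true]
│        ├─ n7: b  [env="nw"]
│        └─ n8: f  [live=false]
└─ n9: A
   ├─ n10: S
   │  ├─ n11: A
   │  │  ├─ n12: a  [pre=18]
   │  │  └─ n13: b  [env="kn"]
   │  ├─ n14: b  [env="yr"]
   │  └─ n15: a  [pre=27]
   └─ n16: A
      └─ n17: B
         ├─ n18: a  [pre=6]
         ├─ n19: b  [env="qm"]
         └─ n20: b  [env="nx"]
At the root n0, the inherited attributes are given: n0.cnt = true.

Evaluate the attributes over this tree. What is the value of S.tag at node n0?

1. n0.cnt = true  [given at root]
2. n2.env = "qx"  [terminal]
3. n3.off = 19  [len(b.env) + 17]
4. n4.env = "yz"  [terminal]
5. n5.cnt = false  [false]
6. n6.live = true  [terminal]
7. n7.env = "nw"  [terminal]
8. n8.live = false  [terminal]
9. n5.tag = -3  [len(b.env) - 5]
10. n5.wid = 11  [11]
11. n3.val = 21  [S.wid + 10]
12. n1.pre = -6  [C.val - 27]
13. n1.off = 26  [26]
14. n1.env = 14  [14]
15. n1.acc = false  [C.val > 21]
16. n10.cnt = true  [true]
17. n12.pre = 18  [terminal]
18. n13.env = "kn"  [terminal]
19. n11.pre = 1  [a.pre - 17]
20. n11.off = 27  [a.pre + 9]
21. n11.env = 4  [4]
22. n11.acc = false  [false]
23. n14.env = "yr"  [terminal]
24. n15.pre = 27  [terminal]
25. n10.tag = 1  [A.off + A.env - 30]
26. n10.wid = 8  [(if A.acc then A.env else A.off) - 19]
27. n17.fin = 15  [15]
28. n17.pre = -4  [-4]
29. n17.mk = -1  [-1]
30. n18.pre = 6  [terminal]
31. n19.env = "qm"  [terminal]
32. n20.env = "nx"  [terminal]
33. n17.sig = 23  [B.fin * 2 - 7]
34. n16.pre = 29  [B.sig + 6]
35. n16.off = 28  [28]
36. n16.env = 1  [B.sig * 2 - 45]
37. n16.acc = false  [B.sig > 23]
38. n9.pre = 4  [A₁.pre - 25]
39. n9.off = 17  [A₁.env + 16]
40. n9.env = 18  [A₁.pre * -1 + 47]
41. n9.acc = true  [A₁.acc == false]
42. n0.tag = 2  [A₁.env - 16]
43. n0.wid = 18  [A₁.env * -2 + 54]

2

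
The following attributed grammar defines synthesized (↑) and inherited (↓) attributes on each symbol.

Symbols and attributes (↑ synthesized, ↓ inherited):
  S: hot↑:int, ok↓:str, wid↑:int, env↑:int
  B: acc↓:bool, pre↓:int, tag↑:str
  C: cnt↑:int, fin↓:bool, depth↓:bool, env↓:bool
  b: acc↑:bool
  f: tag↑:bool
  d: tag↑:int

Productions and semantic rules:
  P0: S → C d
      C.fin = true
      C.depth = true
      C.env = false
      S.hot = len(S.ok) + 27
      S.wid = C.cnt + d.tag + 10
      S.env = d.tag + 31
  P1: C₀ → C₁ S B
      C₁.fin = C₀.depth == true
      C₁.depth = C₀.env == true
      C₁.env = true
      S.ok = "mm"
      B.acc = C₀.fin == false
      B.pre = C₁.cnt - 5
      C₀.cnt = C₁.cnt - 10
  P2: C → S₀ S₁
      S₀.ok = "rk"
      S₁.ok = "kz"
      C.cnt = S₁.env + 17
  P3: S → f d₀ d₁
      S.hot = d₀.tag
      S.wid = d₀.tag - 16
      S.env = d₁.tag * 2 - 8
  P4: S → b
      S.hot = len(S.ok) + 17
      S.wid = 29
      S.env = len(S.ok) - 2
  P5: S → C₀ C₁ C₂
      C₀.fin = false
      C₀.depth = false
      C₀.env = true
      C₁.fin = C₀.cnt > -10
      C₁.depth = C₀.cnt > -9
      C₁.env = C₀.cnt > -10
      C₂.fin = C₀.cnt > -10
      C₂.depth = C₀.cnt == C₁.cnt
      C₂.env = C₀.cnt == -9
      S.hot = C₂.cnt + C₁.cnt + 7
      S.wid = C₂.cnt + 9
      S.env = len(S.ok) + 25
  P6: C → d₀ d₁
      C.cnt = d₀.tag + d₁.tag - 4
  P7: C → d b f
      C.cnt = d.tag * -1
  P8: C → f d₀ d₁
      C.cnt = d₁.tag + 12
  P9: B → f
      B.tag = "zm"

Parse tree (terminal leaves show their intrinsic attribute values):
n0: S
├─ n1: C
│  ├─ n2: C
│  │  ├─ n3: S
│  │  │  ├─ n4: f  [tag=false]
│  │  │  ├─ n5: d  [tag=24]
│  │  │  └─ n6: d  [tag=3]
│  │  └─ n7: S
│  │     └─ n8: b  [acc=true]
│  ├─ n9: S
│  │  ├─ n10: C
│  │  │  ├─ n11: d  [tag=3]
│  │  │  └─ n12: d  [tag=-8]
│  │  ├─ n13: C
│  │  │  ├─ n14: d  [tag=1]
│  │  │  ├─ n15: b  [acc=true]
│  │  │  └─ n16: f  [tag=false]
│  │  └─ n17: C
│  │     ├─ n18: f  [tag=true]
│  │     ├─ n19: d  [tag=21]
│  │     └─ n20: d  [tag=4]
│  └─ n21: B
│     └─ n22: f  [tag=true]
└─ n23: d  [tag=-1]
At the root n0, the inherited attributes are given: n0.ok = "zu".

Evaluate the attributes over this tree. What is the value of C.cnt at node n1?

7

1. n0.ok = "zu"  [given at root]
2. n1.fin = true  [true]
3. n1.depth = true  [true]
4. n1.env = false  [false]
5. n2.fin = true  [C₀.depth == true]
6. n2.depth = false  [C₀.env == true]
7. n2.env = true  [true]
8. n3.ok = "rk"  ["rk"]
9. n4.tag = false  [terminal]
10. n5.tag = 24  [terminal]
11. n6.tag = 3  [terminal]
12. n3.hot = 24  [d₀.tag]
13. n3.wid = 8  [d₀.tag - 16]
14. n3.env = -2  [d₁.tag * 2 - 8]
15. n7.ok = "kz"  ["kz"]
16. n8.acc = true  [terminal]
17. n7.hot = 19  [len(S.ok) + 17]
18. n7.wid = 29  [29]
19. n7.env = 0  [len(S.ok) - 2]
20. n2.cnt = 17  [S₁.env + 17]
21. n9.ok = "mm"  ["mm"]
22. n10.fin = false  [false]
23. n10.depth = false  [false]
24. n10.env = true  [true]
25. n11.tag = 3  [terminal]
26. n12.tag = -8  [terminal]
27. n10.cnt = -9  [d₀.tag + d₁.tag - 4]
28. n13.fin = true  [C₀.cnt > -10]
29. n13.depth = false  [C₀.cnt > -9]
30. n13.env = true  [C₀.cnt > -10]
31. n14.tag = 1  [terminal]
32. n15.acc = true  [terminal]
33. n16.tag = false  [terminal]
34. n13.cnt = -1  [d.tag * -1]
35. n17.fin = true  [C₀.cnt > -10]
36. n17.depth = false  [C₀.cnt == C₁.cnt]
37. n17.env = true  [C₀.cnt == -9]
38. n18.tag = true  [terminal]
39. n19.tag = 21  [terminal]
40. n20.tag = 4  [terminal]
41. n17.cnt = 16  [d₁.tag + 12]
42. n9.hot = 22  [C₂.cnt + C₁.cnt + 7]
43. n9.wid = 25  [C₂.cnt + 9]
44. n9.env = 27  [len(S.ok) + 25]
45. n21.acc = false  [C₀.fin == false]
46. n21.pre = 12  [C₁.cnt - 5]
47. n22.tag = true  [terminal]
48. n21.tag = "zm"  ["zm"]
49. n1.cnt = 7  [C₁.cnt - 10]
50. n23.tag = -1  [terminal]
51. n0.hot = 29  [len(S.ok) + 27]
52. n0.wid = 16  [C.cnt + d.tag + 10]
53. n0.env = 30  [d.tag + 31]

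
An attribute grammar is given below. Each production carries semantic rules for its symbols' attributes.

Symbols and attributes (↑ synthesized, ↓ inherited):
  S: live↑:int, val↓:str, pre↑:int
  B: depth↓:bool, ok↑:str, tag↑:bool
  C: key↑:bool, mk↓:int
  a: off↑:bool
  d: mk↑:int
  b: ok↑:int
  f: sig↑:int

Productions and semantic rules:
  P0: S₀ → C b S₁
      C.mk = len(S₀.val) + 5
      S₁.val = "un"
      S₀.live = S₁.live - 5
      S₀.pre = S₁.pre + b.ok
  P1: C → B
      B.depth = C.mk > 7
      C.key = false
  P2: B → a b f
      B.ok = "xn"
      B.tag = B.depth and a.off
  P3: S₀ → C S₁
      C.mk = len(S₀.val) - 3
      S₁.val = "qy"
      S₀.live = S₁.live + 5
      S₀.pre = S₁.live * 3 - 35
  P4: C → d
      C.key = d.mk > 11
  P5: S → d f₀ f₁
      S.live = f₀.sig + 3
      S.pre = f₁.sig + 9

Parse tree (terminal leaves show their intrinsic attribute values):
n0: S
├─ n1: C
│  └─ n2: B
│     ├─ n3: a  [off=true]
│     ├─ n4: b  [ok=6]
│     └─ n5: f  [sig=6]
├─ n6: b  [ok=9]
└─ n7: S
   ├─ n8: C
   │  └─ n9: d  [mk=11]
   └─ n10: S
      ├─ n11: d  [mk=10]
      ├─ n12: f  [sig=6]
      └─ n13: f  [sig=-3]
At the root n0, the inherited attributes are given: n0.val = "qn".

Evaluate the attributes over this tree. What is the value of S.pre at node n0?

1. n0.val = "qn"  [given at root]
2. n1.mk = 7  [len(S₀.val) + 5]
3. n2.depth = false  [C.mk > 7]
4. n3.off = true  [terminal]
5. n4.ok = 6  [terminal]
6. n5.sig = 6  [terminal]
7. n2.ok = "xn"  ["xn"]
8. n2.tag = false  [B.depth and a.off]
9. n1.key = false  [false]
10. n6.ok = 9  [terminal]
11. n7.val = "un"  ["un"]
12. n8.mk = -1  [len(S₀.val) - 3]
13. n9.mk = 11  [terminal]
14. n8.key = false  [d.mk > 11]
15. n10.val = "qy"  ["qy"]
16. n11.mk = 10  [terminal]
17. n12.sig = 6  [terminal]
18. n13.sig = -3  [terminal]
19. n10.live = 9  [f₀.sig + 3]
20. n10.pre = 6  [f₁.sig + 9]
21. n7.live = 14  [S₁.live + 5]
22. n7.pre = -8  [S₁.live * 3 - 35]
23. n0.live = 9  [S₁.live - 5]
24. n0.pre = 1  [S₁.pre + b.ok]

1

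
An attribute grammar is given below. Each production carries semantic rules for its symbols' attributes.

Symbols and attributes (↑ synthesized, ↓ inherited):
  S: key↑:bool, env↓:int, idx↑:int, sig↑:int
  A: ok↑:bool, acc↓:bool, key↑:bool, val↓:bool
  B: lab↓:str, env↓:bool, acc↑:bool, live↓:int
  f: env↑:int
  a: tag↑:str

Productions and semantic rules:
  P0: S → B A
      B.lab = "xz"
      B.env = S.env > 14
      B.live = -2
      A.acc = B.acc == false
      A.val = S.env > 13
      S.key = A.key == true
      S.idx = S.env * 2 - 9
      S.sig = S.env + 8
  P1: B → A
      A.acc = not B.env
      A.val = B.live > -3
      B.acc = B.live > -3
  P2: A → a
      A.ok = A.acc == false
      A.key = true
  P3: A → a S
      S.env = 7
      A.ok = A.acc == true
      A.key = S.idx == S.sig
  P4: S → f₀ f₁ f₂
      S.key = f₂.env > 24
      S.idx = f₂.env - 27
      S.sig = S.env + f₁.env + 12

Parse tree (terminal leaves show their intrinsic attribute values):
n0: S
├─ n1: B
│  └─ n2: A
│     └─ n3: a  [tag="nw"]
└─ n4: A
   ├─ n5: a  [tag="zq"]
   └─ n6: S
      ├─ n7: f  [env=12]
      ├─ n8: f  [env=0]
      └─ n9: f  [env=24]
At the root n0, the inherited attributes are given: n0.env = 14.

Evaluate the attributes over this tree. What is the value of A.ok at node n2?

1. n0.env = 14  [given at root]
2. n1.lab = "xz"  ["xz"]
3. n1.env = false  [S.env > 14]
4. n1.live = -2  [-2]
5. n2.acc = true  [not B.env]
6. n2.val = true  [B.live > -3]
7. n3.tag = "nw"  [terminal]
8. n2.ok = false  [A.acc == false]
9. n2.key = true  [true]
10. n1.acc = true  [B.live > -3]
11. n4.acc = false  [B.acc == false]
12. n4.val = true  [S.env > 13]
13. n5.tag = "zq"  [terminal]
14. n6.env = 7  [7]
15. n7.env = 12  [terminal]
16. n8.env = 0  [terminal]
17. n9.env = 24  [terminal]
18. n6.key = false  [f₂.env > 24]
19. n6.idx = -3  [f₂.env - 27]
20. n6.sig = 19  [S.env + f₁.env + 12]
21. n4.ok = false  [A.acc == true]
22. n4.key = false  [S.idx == S.sig]
23. n0.key = false  [A.key == true]
24. n0.idx = 19  [S.env * 2 - 9]
25. n0.sig = 22  [S.env + 8]

false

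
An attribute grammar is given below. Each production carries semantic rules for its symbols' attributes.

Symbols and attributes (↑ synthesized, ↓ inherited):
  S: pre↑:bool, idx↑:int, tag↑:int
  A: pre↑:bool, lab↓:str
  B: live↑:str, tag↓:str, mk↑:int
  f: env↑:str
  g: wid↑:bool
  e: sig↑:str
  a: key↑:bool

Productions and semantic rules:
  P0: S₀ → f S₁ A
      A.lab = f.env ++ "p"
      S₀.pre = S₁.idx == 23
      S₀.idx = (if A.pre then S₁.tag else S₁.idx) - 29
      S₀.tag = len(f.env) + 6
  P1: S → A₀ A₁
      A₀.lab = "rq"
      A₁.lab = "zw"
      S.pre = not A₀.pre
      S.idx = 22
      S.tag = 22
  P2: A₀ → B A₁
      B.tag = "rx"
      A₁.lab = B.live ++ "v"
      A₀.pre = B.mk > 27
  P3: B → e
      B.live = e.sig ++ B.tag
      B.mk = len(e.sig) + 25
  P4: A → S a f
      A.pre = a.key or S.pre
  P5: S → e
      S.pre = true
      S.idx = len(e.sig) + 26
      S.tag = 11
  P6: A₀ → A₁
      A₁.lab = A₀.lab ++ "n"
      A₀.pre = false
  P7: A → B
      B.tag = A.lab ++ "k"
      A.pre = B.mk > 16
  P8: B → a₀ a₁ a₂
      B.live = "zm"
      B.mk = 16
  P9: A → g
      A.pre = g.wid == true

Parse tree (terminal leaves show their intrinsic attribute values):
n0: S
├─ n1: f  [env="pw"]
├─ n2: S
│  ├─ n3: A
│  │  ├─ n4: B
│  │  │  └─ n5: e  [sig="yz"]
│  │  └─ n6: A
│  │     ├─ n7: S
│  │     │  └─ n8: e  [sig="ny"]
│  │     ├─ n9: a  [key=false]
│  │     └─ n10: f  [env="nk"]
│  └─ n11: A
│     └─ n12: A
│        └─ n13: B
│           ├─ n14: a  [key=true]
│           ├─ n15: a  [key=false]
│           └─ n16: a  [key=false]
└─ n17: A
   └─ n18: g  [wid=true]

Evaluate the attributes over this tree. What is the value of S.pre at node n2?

true

1. n1.env = "pw"  [terminal]
2. n3.lab = "rq"  ["rq"]
3. n4.tag = "rx"  ["rx"]
4. n5.sig = "yz"  [terminal]
5. n4.live = "yzrx"  [e.sig ++ B.tag]
6. n4.mk = 27  [len(e.sig) + 25]
7. n6.lab = "yzrxv"  [B.live ++ "v"]
8. n8.sig = "ny"  [terminal]
9. n7.pre = true  [true]
10. n7.idx = 28  [len(e.sig) + 26]
11. n7.tag = 11  [11]
12. n9.key = false  [terminal]
13. n10.env = "nk"  [terminal]
14. n6.pre = true  [a.key or S.pre]
15. n3.pre = false  [B.mk > 27]
16. n11.lab = "zw"  ["zw"]
17. n12.lab = "zwn"  [A₀.lab ++ "n"]
18. n13.tag = "zwnk"  [A.lab ++ "k"]
19. n14.key = true  [terminal]
20. n15.key = false  [terminal]
21. n16.key = false  [terminal]
22. n13.live = "zm"  ["zm"]
23. n13.mk = 16  [16]
24. n12.pre = false  [B.mk > 16]
25. n11.pre = false  [false]
26. n2.pre = true  [not A₀.pre]
27. n2.idx = 22  [22]
28. n2.tag = 22  [22]
29. n17.lab = "pwp"  [f.env ++ "p"]
30. n18.wid = true  [terminal]
31. n17.pre = true  [g.wid == true]
32. n0.pre = false  [S₁.idx == 23]
33. n0.idx = -7  [(if A.pre then S₁.tag else S₁.idx) - 29]
34. n0.tag = 8  [len(f.env) + 6]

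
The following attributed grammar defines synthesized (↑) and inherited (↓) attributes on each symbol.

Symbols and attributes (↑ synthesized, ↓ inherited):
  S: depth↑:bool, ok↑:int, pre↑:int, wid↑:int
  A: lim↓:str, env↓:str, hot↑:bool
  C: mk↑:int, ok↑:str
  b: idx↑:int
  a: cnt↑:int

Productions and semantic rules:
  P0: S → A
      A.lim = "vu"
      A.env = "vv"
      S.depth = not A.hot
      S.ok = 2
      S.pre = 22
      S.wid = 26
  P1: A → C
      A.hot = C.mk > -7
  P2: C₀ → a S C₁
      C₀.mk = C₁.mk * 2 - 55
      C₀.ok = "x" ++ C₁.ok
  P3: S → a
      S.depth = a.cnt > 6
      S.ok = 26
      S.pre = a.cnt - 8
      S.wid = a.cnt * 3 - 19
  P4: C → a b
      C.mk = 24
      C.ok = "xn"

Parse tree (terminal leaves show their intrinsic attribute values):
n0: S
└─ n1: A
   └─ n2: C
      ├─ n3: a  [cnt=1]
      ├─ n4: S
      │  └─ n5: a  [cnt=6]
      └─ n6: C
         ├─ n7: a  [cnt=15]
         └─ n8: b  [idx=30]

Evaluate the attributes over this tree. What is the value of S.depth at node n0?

1. n1.lim = "vu"  ["vu"]
2. n1.env = "vv"  ["vv"]
3. n3.cnt = 1  [terminal]
4. n5.cnt = 6  [terminal]
5. n4.depth = false  [a.cnt > 6]
6. n4.ok = 26  [26]
7. n4.pre = -2  [a.cnt - 8]
8. n4.wid = -1  [a.cnt * 3 - 19]
9. n7.cnt = 15  [terminal]
10. n8.idx = 30  [terminal]
11. n6.mk = 24  [24]
12. n6.ok = "xn"  ["xn"]
13. n2.mk = -7  [C₁.mk * 2 - 55]
14. n2.ok = "xxn"  ["x" ++ C₁.ok]
15. n1.hot = false  [C.mk > -7]
16. n0.depth = true  [not A.hot]
17. n0.ok = 2  [2]
18. n0.pre = 22  [22]
19. n0.wid = 26  [26]

true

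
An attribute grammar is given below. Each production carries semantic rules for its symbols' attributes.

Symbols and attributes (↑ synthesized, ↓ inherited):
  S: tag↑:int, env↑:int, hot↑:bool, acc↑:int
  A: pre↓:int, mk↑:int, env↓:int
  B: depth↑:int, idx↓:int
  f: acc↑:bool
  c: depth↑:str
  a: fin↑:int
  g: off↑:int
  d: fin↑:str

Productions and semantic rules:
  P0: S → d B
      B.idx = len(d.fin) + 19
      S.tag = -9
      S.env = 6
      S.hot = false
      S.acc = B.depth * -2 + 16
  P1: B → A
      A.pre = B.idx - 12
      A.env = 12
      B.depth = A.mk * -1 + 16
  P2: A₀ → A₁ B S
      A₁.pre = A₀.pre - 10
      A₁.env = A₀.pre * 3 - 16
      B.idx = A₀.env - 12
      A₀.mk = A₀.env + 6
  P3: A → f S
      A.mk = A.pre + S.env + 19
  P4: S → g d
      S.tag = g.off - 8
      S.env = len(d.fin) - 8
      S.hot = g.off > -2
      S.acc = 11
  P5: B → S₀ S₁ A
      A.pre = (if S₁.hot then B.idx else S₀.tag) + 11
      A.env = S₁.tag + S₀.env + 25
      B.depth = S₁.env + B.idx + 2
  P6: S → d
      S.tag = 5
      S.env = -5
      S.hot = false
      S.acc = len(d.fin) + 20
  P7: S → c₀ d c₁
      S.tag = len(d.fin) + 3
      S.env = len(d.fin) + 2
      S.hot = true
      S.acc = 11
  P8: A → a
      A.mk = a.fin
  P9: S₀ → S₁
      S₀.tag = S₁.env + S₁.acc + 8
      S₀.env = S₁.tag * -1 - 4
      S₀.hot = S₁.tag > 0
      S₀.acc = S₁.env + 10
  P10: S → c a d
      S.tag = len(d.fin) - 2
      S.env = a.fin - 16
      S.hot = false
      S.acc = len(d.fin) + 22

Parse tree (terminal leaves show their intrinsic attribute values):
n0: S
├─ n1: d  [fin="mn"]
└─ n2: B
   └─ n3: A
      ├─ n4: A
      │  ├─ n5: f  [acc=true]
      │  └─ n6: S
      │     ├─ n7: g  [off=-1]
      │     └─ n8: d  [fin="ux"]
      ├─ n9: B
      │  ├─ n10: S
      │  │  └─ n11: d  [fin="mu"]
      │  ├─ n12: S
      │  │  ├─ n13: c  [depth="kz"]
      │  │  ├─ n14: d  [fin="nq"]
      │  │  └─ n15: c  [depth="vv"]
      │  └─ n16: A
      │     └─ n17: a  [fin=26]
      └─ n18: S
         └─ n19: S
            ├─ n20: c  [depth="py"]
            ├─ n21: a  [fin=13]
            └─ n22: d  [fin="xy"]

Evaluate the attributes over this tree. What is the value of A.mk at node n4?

1. n1.fin = "mn"  [terminal]
2. n2.idx = 21  [len(d.fin) + 19]
3. n3.pre = 9  [B.idx - 12]
4. n3.env = 12  [12]
5. n4.pre = -1  [A₀.pre - 10]
6. n4.env = 11  [A₀.pre * 3 - 16]
7. n5.acc = true  [terminal]
8. n7.off = -1  [terminal]
9. n8.fin = "ux"  [terminal]
10. n6.tag = -9  [g.off - 8]
11. n6.env = -6  [len(d.fin) - 8]
12. n6.hot = true  [g.off > -2]
13. n6.acc = 11  [11]
14. n4.mk = 12  [A.pre + S.env + 19]
15. n9.idx = 0  [A₀.env - 12]
16. n11.fin = "mu"  [terminal]
17. n10.tag = 5  [5]
18. n10.env = -5  [-5]
19. n10.hot = false  [false]
20. n10.acc = 22  [len(d.fin) + 20]
21. n13.depth = "kz"  [terminal]
22. n14.fin = "nq"  [terminal]
23. n15.depth = "vv"  [terminal]
24. n12.tag = 5  [len(d.fin) + 3]
25. n12.env = 4  [len(d.fin) + 2]
26. n12.hot = true  [true]
27. n12.acc = 11  [11]
28. n16.pre = 11  [(if S₁.hot then B.idx else S₀.tag) + 11]
29. n16.env = 25  [S₁.tag + S₀.env + 25]
30. n17.fin = 26  [terminal]
31. n16.mk = 26  [a.fin]
32. n9.depth = 6  [S₁.env + B.idx + 2]
33. n20.depth = "py"  [terminal]
34. n21.fin = 13  [terminal]
35. n22.fin = "xy"  [terminal]
36. n19.tag = 0  [len(d.fin) - 2]
37. n19.env = -3  [a.fin - 16]
38. n19.hot = false  [false]
39. n19.acc = 24  [len(d.fin) + 22]
40. n18.tag = 29  [S₁.env + S₁.acc + 8]
41. n18.env = -4  [S₁.tag * -1 - 4]
42. n18.hot = false  [S₁.tag > 0]
43. n18.acc = 7  [S₁.env + 10]
44. n3.mk = 18  [A₀.env + 6]
45. n2.depth = -2  [A.mk * -1 + 16]
46. n0.tag = -9  [-9]
47. n0.env = 6  [6]
48. n0.hot = false  [false]
49. n0.acc = 20  [B.depth * -2 + 16]

12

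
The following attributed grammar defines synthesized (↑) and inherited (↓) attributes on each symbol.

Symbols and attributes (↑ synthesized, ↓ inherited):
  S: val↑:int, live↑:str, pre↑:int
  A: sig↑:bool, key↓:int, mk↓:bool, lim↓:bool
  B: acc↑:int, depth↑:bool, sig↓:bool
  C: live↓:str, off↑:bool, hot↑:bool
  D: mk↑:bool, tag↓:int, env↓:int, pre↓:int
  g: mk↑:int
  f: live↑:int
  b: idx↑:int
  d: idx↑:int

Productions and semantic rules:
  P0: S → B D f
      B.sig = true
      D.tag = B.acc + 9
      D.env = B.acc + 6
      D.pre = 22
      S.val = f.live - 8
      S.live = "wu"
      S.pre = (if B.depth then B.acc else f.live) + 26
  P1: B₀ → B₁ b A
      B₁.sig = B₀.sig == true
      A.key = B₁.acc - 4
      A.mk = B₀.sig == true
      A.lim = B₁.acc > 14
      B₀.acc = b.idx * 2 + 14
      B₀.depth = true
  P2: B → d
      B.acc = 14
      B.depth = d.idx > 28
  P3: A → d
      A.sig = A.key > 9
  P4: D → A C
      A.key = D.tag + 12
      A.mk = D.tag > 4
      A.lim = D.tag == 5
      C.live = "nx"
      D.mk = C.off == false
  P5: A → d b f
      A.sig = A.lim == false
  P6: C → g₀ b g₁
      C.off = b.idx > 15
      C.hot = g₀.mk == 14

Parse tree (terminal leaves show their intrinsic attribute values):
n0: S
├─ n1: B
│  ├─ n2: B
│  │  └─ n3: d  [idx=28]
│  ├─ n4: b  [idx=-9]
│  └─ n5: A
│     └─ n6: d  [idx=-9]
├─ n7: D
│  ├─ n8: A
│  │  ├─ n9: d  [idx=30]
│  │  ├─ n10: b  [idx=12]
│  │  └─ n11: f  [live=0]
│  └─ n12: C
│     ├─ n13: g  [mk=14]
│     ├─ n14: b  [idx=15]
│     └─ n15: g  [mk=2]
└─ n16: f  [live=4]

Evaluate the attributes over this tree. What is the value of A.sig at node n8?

1. n1.sig = true  [true]
2. n2.sig = true  [B₀.sig == true]
3. n3.idx = 28  [terminal]
4. n2.acc = 14  [14]
5. n2.depth = false  [d.idx > 28]
6. n4.idx = -9  [terminal]
7. n5.key = 10  [B₁.acc - 4]
8. n5.mk = true  [B₀.sig == true]
9. n5.lim = false  [B₁.acc > 14]
10. n6.idx = -9  [terminal]
11. n5.sig = true  [A.key > 9]
12. n1.acc = -4  [b.idx * 2 + 14]
13. n1.depth = true  [true]
14. n7.tag = 5  [B.acc + 9]
15. n7.env = 2  [B.acc + 6]
16. n7.pre = 22  [22]
17. n8.key = 17  [D.tag + 12]
18. n8.mk = true  [D.tag > 4]
19. n8.lim = true  [D.tag == 5]
20. n9.idx = 30  [terminal]
21. n10.idx = 12  [terminal]
22. n11.live = 0  [terminal]
23. n8.sig = false  [A.lim == false]
24. n12.live = "nx"  ["nx"]
25. n13.mk = 14  [terminal]
26. n14.idx = 15  [terminal]
27. n15.mk = 2  [terminal]
28. n12.off = false  [b.idx > 15]
29. n12.hot = true  [g₀.mk == 14]
30. n7.mk = true  [C.off == false]
31. n16.live = 4  [terminal]
32. n0.val = -4  [f.live - 8]
33. n0.live = "wu"  ["wu"]
34. n0.pre = 22  [(if B.depth then B.acc else f.live) + 26]

false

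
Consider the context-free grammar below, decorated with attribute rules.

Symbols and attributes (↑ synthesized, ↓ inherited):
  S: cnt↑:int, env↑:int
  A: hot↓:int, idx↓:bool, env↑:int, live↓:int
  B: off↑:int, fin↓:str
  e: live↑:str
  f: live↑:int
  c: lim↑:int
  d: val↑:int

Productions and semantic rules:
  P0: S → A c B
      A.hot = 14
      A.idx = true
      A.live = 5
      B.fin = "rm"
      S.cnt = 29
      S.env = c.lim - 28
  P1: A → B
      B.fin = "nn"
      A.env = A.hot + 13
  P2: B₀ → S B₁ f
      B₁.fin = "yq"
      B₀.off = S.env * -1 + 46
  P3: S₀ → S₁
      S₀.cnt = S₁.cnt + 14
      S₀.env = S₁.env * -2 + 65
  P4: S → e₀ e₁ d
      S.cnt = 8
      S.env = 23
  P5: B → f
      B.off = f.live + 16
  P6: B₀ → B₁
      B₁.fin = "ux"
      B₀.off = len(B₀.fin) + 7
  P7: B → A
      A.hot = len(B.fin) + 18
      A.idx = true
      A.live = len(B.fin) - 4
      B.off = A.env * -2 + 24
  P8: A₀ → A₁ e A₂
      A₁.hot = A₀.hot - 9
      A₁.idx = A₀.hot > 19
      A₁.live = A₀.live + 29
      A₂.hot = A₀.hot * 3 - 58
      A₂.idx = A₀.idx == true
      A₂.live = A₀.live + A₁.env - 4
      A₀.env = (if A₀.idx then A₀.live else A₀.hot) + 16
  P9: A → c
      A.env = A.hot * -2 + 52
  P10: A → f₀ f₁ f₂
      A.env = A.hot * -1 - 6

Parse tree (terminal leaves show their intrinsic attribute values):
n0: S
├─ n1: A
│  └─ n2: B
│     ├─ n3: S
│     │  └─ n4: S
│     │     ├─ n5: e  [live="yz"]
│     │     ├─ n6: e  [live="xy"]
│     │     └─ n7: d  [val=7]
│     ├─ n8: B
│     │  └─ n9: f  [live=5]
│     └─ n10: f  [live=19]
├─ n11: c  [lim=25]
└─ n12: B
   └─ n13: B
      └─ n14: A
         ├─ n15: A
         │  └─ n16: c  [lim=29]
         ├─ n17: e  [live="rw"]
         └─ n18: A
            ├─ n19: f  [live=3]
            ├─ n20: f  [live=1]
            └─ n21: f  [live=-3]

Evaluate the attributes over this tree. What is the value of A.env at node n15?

30

1. n1.hot = 14  [14]
2. n1.idx = true  [true]
3. n1.live = 5  [5]
4. n2.fin = "nn"  ["nn"]
5. n5.live = "yz"  [terminal]
6. n6.live = "xy"  [terminal]
7. n7.val = 7  [terminal]
8. n4.cnt = 8  [8]
9. n4.env = 23  [23]
10. n3.cnt = 22  [S₁.cnt + 14]
11. n3.env = 19  [S₁.env * -2 + 65]
12. n8.fin = "yq"  ["yq"]
13. n9.live = 5  [terminal]
14. n8.off = 21  [f.live + 16]
15. n10.live = 19  [terminal]
16. n2.off = 27  [S.env * -1 + 46]
17. n1.env = 27  [A.hot + 13]
18. n11.lim = 25  [terminal]
19. n12.fin = "rm"  ["rm"]
20. n13.fin = "ux"  ["ux"]
21. n14.hot = 20  [len(B.fin) + 18]
22. n14.idx = true  [true]
23. n14.live = -2  [len(B.fin) - 4]
24. n15.hot = 11  [A₀.hot - 9]
25. n15.idx = true  [A₀.hot > 19]
26. n15.live = 27  [A₀.live + 29]
27. n16.lim = 29  [terminal]
28. n15.env = 30  [A.hot * -2 + 52]
29. n17.live = "rw"  [terminal]
30. n18.hot = 2  [A₀.hot * 3 - 58]
31. n18.idx = true  [A₀.idx == true]
32. n18.live = 24  [A₀.live + A₁.env - 4]
33. n19.live = 3  [terminal]
34. n20.live = 1  [terminal]
35. n21.live = -3  [terminal]
36. n18.env = -8  [A.hot * -1 - 6]
37. n14.env = 14  [(if A₀.idx then A₀.live else A₀.hot) + 16]
38. n13.off = -4  [A.env * -2 + 24]
39. n12.off = 9  [len(B₀.fin) + 7]
40. n0.cnt = 29  [29]
41. n0.env = -3  [c.lim - 28]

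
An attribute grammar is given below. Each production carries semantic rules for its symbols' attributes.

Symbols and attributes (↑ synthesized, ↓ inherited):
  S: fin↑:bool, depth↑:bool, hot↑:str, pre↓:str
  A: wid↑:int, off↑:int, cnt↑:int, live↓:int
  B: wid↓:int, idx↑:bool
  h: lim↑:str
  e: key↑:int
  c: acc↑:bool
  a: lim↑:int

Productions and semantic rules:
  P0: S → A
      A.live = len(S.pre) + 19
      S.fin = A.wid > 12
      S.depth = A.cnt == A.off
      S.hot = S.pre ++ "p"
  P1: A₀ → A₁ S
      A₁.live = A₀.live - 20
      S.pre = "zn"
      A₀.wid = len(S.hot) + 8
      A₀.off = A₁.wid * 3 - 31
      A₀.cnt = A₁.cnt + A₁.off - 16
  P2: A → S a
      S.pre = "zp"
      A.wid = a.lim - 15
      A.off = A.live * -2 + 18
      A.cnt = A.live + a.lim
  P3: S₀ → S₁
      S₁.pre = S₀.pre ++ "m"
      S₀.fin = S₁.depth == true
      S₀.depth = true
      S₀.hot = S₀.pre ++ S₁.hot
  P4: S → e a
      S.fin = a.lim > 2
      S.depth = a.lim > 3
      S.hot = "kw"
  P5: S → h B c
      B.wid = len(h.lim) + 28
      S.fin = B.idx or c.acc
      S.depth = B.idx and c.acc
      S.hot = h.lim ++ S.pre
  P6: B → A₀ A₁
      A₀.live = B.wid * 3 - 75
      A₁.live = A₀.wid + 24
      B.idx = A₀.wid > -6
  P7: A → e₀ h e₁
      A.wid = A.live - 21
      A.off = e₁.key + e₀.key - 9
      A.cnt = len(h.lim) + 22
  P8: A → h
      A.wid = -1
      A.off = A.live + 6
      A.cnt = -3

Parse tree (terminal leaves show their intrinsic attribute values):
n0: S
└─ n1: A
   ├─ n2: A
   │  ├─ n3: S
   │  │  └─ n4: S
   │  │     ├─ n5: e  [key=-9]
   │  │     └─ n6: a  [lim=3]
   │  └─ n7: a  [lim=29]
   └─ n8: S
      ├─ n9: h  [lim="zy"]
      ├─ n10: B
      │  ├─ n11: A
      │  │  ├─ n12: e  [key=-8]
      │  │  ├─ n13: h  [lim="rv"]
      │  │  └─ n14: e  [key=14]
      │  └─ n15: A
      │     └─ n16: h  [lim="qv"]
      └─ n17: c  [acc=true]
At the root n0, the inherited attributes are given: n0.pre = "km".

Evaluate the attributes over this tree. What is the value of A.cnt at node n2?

30

1. n0.pre = "km"  [given at root]
2. n1.live = 21  [len(S.pre) + 19]
3. n2.live = 1  [A₀.live - 20]
4. n3.pre = "zp"  ["zp"]
5. n4.pre = "zpm"  [S₀.pre ++ "m"]
6. n5.key = -9  [terminal]
7. n6.lim = 3  [terminal]
8. n4.fin = true  [a.lim > 2]
9. n4.depth = false  [a.lim > 3]
10. n4.hot = "kw"  ["kw"]
11. n3.fin = false  [S₁.depth == true]
12. n3.depth = true  [true]
13. n3.hot = "zpkw"  [S₀.pre ++ S₁.hot]
14. n7.lim = 29  [terminal]
15. n2.wid = 14  [a.lim - 15]
16. n2.off = 16  [A.live * -2 + 18]
17. n2.cnt = 30  [A.live + a.lim]
18. n8.pre = "zn"  ["zn"]
19. n9.lim = "zy"  [terminal]
20. n10.wid = 30  [len(h.lim) + 28]
21. n11.live = 15  [B.wid * 3 - 75]
22. n12.key = -8  [terminal]
23. n13.lim = "rv"  [terminal]
24. n14.key = 14  [terminal]
25. n11.wid = -6  [A.live - 21]
26. n11.off = -3  [e₁.key + e₀.key - 9]
27. n11.cnt = 24  [len(h.lim) + 22]
28. n15.live = 18  [A₀.wid + 24]
29. n16.lim = "qv"  [terminal]
30. n15.wid = -1  [-1]
31. n15.off = 24  [A.live + 6]
32. n15.cnt = -3  [-3]
33. n10.idx = false  [A₀.wid > -6]
34. n17.acc = true  [terminal]
35. n8.fin = true  [B.idx or c.acc]
36. n8.depth = false  [B.idx and c.acc]
37. n8.hot = "zyzn"  [h.lim ++ S.pre]
38. n1.wid = 12  [len(S.hot) + 8]
39. n1.off = 11  [A₁.wid * 3 - 31]
40. n1.cnt = 30  [A₁.cnt + A₁.off - 16]
41. n0.fin = false  [A.wid > 12]
42. n0.depth = false  [A.cnt == A.off]
43. n0.hot = "kmp"  [S.pre ++ "p"]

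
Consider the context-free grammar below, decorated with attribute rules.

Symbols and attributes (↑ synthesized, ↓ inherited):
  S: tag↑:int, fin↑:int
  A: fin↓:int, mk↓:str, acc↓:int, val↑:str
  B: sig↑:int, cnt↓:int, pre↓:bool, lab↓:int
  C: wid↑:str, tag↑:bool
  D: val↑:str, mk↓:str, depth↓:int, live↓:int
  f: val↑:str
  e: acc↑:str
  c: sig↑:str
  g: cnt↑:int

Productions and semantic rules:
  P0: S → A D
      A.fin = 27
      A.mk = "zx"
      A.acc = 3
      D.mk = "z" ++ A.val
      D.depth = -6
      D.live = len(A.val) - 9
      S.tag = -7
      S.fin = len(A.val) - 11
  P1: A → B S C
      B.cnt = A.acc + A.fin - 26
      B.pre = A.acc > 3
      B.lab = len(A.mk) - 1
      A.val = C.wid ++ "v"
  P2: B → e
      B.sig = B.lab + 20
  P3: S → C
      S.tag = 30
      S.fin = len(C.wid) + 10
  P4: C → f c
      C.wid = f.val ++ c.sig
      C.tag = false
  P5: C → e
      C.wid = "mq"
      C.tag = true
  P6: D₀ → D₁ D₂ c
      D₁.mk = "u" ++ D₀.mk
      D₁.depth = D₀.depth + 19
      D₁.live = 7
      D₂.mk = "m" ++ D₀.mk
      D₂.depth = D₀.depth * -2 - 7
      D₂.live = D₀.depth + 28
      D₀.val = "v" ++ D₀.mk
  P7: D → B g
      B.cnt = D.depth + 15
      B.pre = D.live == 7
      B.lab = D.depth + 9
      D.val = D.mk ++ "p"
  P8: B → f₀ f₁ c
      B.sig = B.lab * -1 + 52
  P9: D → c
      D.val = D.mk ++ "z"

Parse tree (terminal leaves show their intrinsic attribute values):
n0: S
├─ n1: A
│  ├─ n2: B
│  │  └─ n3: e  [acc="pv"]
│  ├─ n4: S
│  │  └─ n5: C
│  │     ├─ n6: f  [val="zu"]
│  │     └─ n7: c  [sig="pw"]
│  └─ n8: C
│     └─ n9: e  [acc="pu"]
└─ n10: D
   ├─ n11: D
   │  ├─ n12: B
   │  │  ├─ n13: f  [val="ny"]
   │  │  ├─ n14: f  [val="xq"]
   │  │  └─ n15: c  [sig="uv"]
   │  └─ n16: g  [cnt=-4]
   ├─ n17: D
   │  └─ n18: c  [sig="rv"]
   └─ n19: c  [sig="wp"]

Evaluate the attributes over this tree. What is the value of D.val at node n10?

"vzmqv"

1. n1.fin = 27  [27]
2. n1.mk = "zx"  ["zx"]
3. n1.acc = 3  [3]
4. n2.cnt = 4  [A.acc + A.fin - 26]
5. n2.pre = false  [A.acc > 3]
6. n2.lab = 1  [len(A.mk) - 1]
7. n3.acc = "pv"  [terminal]
8. n2.sig = 21  [B.lab + 20]
9. n6.val = "zu"  [terminal]
10. n7.sig = "pw"  [terminal]
11. n5.wid = "zupw"  [f.val ++ c.sig]
12. n5.tag = false  [false]
13. n4.tag = 30  [30]
14. n4.fin = 14  [len(C.wid) + 10]
15. n9.acc = "pu"  [terminal]
16. n8.wid = "mq"  ["mq"]
17. n8.tag = true  [true]
18. n1.val = "mqv"  [C.wid ++ "v"]
19. n10.mk = "zmqv"  ["z" ++ A.val]
20. n10.depth = -6  [-6]
21. n10.live = -6  [len(A.val) - 9]
22. n11.mk = "uzmqv"  ["u" ++ D₀.mk]
23. n11.depth = 13  [D₀.depth + 19]
24. n11.live = 7  [7]
25. n12.cnt = 28  [D.depth + 15]
26. n12.pre = true  [D.live == 7]
27. n12.lab = 22  [D.depth + 9]
28. n13.val = "ny"  [terminal]
29. n14.val = "xq"  [terminal]
30. n15.sig = "uv"  [terminal]
31. n12.sig = 30  [B.lab * -1 + 52]
32. n16.cnt = -4  [terminal]
33. n11.val = "uzmqvp"  [D.mk ++ "p"]
34. n17.mk = "mzmqv"  ["m" ++ D₀.mk]
35. n17.depth = 5  [D₀.depth * -2 - 7]
36. n17.live = 22  [D₀.depth + 28]
37. n18.sig = "rv"  [terminal]
38. n17.val = "mzmqvz"  [D.mk ++ "z"]
39. n19.sig = "wp"  [terminal]
40. n10.val = "vzmqv"  ["v" ++ D₀.mk]
41. n0.tag = -7  [-7]
42. n0.fin = -8  [len(A.val) - 11]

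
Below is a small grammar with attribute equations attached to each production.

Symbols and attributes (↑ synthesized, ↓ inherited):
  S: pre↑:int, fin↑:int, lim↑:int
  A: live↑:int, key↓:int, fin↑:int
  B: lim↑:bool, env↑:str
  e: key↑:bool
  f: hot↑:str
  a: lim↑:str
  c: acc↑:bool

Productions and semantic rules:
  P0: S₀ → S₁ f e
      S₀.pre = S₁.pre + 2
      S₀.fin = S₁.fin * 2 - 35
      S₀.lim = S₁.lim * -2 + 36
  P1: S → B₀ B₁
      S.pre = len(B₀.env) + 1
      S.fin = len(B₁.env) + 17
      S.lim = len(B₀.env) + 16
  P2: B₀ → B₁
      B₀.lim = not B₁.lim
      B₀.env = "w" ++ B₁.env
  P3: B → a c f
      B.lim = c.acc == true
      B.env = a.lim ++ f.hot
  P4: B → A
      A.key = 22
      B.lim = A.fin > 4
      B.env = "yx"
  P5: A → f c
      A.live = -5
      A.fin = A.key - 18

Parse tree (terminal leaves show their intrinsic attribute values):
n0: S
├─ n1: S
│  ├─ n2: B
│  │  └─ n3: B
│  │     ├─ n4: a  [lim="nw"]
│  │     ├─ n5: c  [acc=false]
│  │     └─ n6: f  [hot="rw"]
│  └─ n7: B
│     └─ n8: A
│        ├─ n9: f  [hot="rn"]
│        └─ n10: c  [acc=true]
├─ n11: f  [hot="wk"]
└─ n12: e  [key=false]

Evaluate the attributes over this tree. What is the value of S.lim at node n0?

1. n4.lim = "nw"  [terminal]
2. n5.acc = false  [terminal]
3. n6.hot = "rw"  [terminal]
4. n3.lim = false  [c.acc == true]
5. n3.env = "nwrw"  [a.lim ++ f.hot]
6. n2.lim = true  [not B₁.lim]
7. n2.env = "wnwrw"  ["w" ++ B₁.env]
8. n8.key = 22  [22]
9. n9.hot = "rn"  [terminal]
10. n10.acc = true  [terminal]
11. n8.live = -5  [-5]
12. n8.fin = 4  [A.key - 18]
13. n7.lim = false  [A.fin > 4]
14. n7.env = "yx"  ["yx"]
15. n1.pre = 6  [len(B₀.env) + 1]
16. n1.fin = 19  [len(B₁.env) + 17]
17. n1.lim = 21  [len(B₀.env) + 16]
18. n11.hot = "wk"  [terminal]
19. n12.key = false  [terminal]
20. n0.pre = 8  [S₁.pre + 2]
21. n0.fin = 3  [S₁.fin * 2 - 35]
22. n0.lim = -6  [S₁.lim * -2 + 36]

-6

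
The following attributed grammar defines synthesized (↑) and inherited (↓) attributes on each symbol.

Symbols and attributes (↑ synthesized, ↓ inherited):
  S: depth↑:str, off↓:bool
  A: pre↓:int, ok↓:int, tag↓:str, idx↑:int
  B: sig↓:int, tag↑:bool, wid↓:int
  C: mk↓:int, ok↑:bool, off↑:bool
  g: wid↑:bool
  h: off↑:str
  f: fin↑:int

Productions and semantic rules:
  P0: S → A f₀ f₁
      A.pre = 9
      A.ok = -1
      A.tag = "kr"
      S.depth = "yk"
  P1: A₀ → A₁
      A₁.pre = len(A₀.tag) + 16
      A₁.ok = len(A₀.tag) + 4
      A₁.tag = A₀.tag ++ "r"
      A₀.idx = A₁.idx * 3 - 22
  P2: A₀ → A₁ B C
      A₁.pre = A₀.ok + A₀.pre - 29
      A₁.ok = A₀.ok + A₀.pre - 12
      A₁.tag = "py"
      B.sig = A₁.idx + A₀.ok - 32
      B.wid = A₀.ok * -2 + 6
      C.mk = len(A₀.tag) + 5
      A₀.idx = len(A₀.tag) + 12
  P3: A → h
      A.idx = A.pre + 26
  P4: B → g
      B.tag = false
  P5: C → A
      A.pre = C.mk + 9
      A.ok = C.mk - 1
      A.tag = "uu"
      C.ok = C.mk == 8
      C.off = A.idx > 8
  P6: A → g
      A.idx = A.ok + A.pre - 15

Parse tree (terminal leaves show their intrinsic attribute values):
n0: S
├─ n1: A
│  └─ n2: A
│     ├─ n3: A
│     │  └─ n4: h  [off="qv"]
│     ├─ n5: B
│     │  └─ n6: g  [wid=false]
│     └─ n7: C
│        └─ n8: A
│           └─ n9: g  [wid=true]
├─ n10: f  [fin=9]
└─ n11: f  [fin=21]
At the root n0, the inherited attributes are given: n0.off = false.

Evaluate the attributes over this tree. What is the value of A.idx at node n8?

1. n0.off = false  [given at root]
2. n1.pre = 9  [9]
3. n1.ok = -1  [-1]
4. n1.tag = "kr"  ["kr"]
5. n2.pre = 18  [len(A₀.tag) + 16]
6. n2.ok = 6  [len(A₀.tag) + 4]
7. n2.tag = "krr"  [A₀.tag ++ "r"]
8. n3.pre = -5  [A₀.ok + A₀.pre - 29]
9. n3.ok = 12  [A₀.ok + A₀.pre - 12]
10. n3.tag = "py"  ["py"]
11. n4.off = "qv"  [terminal]
12. n3.idx = 21  [A.pre + 26]
13. n5.sig = -5  [A₁.idx + A₀.ok - 32]
14. n5.wid = -6  [A₀.ok * -2 + 6]
15. n6.wid = false  [terminal]
16. n5.tag = false  [false]
17. n7.mk = 8  [len(A₀.tag) + 5]
18. n8.pre = 17  [C.mk + 9]
19. n8.ok = 7  [C.mk - 1]
20. n8.tag = "uu"  ["uu"]
21. n9.wid = true  [terminal]
22. n8.idx = 9  [A.ok + A.pre - 15]
23. n7.ok = true  [C.mk == 8]
24. n7.off = true  [A.idx > 8]
25. n2.idx = 15  [len(A₀.tag) + 12]
26. n1.idx = 23  [A₁.idx * 3 - 22]
27. n10.fin = 9  [terminal]
28. n11.fin = 21  [terminal]
29. n0.depth = "yk"  ["yk"]

9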